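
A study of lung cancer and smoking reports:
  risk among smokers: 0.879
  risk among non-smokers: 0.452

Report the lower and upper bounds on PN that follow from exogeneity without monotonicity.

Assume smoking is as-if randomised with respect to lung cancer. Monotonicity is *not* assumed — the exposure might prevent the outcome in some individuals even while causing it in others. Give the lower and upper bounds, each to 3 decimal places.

0.486 ≤ PN ≤ 0.623

Let p₁ = 0.879, p₀ = 0.452.
Under exogeneity alone the bounds on PN are max{0,(p₁−p₀)/p₁} ≤ PN ≤ min{1,(1−p₀)/p₁}.
  lower = (p₁ − p₀)/p₁ = 0.427 / 0.879 ≈ 0.4858
  upper = min{1, (1 − p₀)/p₁} = 0.548 / 0.879 ≈ 0.6234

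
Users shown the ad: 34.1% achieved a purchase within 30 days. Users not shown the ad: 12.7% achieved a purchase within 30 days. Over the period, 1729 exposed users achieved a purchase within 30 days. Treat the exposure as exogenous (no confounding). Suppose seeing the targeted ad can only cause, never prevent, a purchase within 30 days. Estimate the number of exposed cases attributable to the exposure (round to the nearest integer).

p₁ = 0.341, p₀ = 0.127.
PN = (p₁ − p₀)/p₁ = (0.341 − 0.127) / 0.341 ≈ 0.62757.
Attributable cases ≈ PN × (exposed cases) = 0.62757 × 1729 ≈ 1085.06.

about 1085 cases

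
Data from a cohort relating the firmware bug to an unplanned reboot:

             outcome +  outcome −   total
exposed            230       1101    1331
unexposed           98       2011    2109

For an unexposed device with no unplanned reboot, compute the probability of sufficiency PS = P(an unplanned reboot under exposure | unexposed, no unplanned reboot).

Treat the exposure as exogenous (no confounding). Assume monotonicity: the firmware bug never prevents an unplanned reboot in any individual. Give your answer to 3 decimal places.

PS ≈ 0.132

p₁ = P(outcome | exposed) = 230/1331 = 0.1728
p₀ = P(outcome | unexposed) = 98/2109 = 0.046468
Under exogeneity and monotonicity, PS = (p₁ − p₀)/(1 − p₀).
PS = (0.1728 − 0.046468) / 0.95353 ≈ 0.1325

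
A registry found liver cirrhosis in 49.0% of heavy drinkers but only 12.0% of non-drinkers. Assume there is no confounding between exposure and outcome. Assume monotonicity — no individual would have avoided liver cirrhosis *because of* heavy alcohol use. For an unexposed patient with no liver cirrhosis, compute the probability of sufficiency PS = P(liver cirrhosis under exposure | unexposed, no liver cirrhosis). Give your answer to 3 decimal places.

PS ≈ 0.420

p₁ = 0.49, p₀ = 0.12.
Under exogeneity and monotonicity, PS = (p₁ − p₀) / (1 − p₀).
PS = (0.49 − 0.12) / (1 − 0.12) = 0.37 / 0.88 ≈ 0.4205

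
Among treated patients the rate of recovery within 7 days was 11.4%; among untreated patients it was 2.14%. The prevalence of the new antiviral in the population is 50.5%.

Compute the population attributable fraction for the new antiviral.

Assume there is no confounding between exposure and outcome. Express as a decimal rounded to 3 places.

PAF ≈ 0.686

p₁ = 0.114, p₀ = 0.0214.
Overall risk P(Y=1) = π·p₁ + (1−π)·p₀ = 0.505×0.114 + 0.495×0.0214 = 0.068163.
Under exogeneity, PAF = [P(Y=1) − p₀] / P(Y=1).
PAF = (0.068163 − 0.0214) / 0.068163 ≈ 0.6860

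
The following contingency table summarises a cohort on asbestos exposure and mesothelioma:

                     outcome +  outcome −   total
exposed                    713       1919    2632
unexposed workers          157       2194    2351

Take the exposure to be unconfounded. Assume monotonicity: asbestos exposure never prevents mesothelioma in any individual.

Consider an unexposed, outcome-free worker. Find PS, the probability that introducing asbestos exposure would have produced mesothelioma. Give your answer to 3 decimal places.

PS ≈ 0.219

p₁ = P(outcome | exposed) = 713/2632 = 0.2709
p₀ = P(outcome | unexposed) = 157/2351 = 0.06678
Under exogeneity and monotonicity, PS = (p₁ − p₀) / (1 − p₀).
PS = (0.2709 − 0.06678) / (1 − 0.06678) = 0.20412 / 0.93322 ≈ 0.2187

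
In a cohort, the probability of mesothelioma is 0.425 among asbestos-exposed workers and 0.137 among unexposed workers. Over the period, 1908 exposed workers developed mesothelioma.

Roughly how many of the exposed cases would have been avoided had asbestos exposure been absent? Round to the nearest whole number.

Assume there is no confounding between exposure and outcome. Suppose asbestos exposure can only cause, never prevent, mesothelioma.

Let p₁ = 0.425, p₀ = 0.137.
PN = (p₁ − p₀)/p₁ = (0.425 − 0.137) / 0.425 ≈ 0.67765.
Attributable cases ≈ PN × (exposed cases) = 0.67765 × 1908 ≈ 1292.95.

about 1293 cases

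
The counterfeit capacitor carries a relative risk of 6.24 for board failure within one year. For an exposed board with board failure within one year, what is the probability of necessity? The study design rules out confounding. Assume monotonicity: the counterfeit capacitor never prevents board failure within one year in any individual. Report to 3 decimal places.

PN ≈ 0.840

Under exogeneity and monotonicity, PN = (RR − 1) / RR = 1 − 1/RR.
PN = (6.24 − 1) / 6.24 = 5.24 / 6.24 ≈ 0.8397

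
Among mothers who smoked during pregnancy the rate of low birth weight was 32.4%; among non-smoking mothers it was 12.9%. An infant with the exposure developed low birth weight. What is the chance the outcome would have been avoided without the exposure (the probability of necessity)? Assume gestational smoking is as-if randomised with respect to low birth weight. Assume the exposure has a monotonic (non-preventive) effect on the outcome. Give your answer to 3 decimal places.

PN ≈ 0.602

p₁ = 0.324, p₀ = 0.129.
Under exogeneity and monotonicity, PN = (p₁ − p₀) / p₁.
PN = (0.324 − 0.129) / 0.324 = 0.195 / 0.324 ≈ 0.6019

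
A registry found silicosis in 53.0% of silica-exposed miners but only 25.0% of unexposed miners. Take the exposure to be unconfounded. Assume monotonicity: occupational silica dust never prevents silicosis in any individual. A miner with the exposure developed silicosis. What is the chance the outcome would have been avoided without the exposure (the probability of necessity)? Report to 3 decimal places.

PN ≈ 0.528

p₁ = 0.53, p₀ = 0.25.
Under exogeneity and monotonicity, PN = (p₁ − p₀) / p₁.
PN = (0.53 − 0.25) / 0.53 = 0.28 / 0.53 ≈ 0.5283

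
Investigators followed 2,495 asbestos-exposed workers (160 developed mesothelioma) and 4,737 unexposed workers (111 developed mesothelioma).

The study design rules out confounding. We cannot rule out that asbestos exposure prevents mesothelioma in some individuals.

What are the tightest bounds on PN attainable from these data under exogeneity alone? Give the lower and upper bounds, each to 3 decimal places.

0.635 ≤ PN ≤ 1.000

p₁ = P(outcome | exposed) = 160/2495 = 0.064128
p₀ = P(outcome | unexposed) = 111/4737 = 0.023433
Under exogeneity alone the bounds on PN are max{0,(p₁−p₀)/p₁} ≤ PN ≤ min{1,(1−p₀)/p₁}.
  lower = (p₁ − p₀)/p₁ = 0.040696 / 0.064128 ≈ 0.6346
  upper = min{1, (1 − p₀)/p₁} = 0.97657 / 0.064128 ≈ 15.2283 → capped at 1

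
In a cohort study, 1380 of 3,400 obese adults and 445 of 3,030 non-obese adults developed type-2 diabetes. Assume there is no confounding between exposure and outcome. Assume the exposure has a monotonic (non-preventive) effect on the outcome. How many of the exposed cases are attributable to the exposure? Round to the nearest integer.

about 881 cases

p₁ = P(outcome | exposed) = 1380/3400 = 0.40588
p₀ = P(outcome | unexposed) = 445/3030 = 0.14686
PN = (p₁ − p₀)/p₁ = (0.40588 − 0.14686) / 0.40588 ≈ 0.63816.
Attributable cases ≈ PN × (exposed cases) = 0.63816 × 1380 ≈ 880.66.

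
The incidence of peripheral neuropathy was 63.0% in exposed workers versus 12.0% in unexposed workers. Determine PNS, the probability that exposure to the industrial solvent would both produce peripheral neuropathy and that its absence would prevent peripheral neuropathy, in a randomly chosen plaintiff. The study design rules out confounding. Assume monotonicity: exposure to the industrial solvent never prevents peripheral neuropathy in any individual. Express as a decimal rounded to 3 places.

p₁ = 0.63, p₀ = 0.12.
Under exogeneity and monotonicity, PNS = p₁ − p₀.
PNS = 0.63 − 0.12 = 0.51

PNS ≈ 0.510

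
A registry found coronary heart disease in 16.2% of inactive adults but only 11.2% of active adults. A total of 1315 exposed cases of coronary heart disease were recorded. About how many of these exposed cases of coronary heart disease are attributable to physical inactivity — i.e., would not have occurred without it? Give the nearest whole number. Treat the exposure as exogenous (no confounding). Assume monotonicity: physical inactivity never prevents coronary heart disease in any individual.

about 406 cases

p₁ = 0.162, p₀ = 0.112.
PN = (p₁ − p₀)/p₁ = (0.162 − 0.112) / 0.162 ≈ 0.30864.
Attributable cases ≈ PN × (exposed cases) = 0.30864 × 1315 ≈ 405.86.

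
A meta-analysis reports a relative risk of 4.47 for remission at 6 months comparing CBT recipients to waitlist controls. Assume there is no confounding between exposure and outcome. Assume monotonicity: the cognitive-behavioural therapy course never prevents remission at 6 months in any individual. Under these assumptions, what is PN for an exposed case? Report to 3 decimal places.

PN ≈ 0.776

Under exogeneity and monotonicity, PN = (RR − 1) / RR = 1 − 1/RR.
PN = (4.47 − 1) / 4.47 = 3.47 / 4.47 ≈ 0.7763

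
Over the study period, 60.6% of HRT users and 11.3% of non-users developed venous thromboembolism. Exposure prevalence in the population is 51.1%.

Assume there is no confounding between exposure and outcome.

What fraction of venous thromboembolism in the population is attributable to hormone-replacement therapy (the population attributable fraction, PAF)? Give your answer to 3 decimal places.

PAF ≈ 0.690

p₁ = 0.606, p₀ = 0.113.
Overall risk P(Y=1) = π·p₁ + (1−π)·p₀ = 0.511×0.606 + 0.489×0.113 = 0.36492.
Under exogeneity, PAF = [P(Y=1) − p₀] / P(Y=1).
PAF = (0.36492 − 0.113) / 0.36492 ≈ 0.6903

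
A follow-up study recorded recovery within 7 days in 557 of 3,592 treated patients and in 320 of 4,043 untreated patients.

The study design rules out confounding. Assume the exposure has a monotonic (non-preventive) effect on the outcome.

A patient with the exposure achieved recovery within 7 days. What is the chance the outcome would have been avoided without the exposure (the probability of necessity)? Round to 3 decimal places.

PN ≈ 0.490

p₁ = P(outcome | exposed) = 557/3592 = 0.15507
p₀ = P(outcome | unexposed) = 320/4043 = 0.079149
Under exogeneity and monotonicity, PN = (p₁ − p₀) / p₁.
PN = (0.15507 − 0.079149) / 0.15507 = 0.075918 / 0.15507 ≈ 0.4896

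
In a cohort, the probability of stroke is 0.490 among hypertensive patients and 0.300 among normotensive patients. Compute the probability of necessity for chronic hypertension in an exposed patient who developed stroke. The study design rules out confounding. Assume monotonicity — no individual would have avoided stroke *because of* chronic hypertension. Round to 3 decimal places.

PN ≈ 0.388

Let p₁ = 0.49, p₀ = 0.3.
Under exogeneity and monotonicity, PN = (p₁ − p₀) / p₁.
PN = (0.49 − 0.3) / 0.49 = 0.19 / 0.49 ≈ 0.3878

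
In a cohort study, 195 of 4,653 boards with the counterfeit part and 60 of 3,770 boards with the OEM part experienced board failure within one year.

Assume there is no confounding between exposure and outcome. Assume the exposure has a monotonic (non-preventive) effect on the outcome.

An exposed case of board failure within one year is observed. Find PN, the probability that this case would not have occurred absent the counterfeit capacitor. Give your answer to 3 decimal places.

p₁ = P(outcome | exposed) = 195/4653 = 0.041908
p₀ = P(outcome | unexposed) = 60/3770 = 0.015915
Under exogeneity and monotonicity, PN = (p₁ − p₀) / p₁.
PN = (0.041908 − 0.015915) / 0.041908 = 0.025993 / 0.041908 ≈ 0.6202

PN ≈ 0.620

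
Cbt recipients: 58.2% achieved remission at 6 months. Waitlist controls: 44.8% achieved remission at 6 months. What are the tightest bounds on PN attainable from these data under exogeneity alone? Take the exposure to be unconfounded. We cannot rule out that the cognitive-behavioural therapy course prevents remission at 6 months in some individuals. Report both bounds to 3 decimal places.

0.230 ≤ PN ≤ 0.948

p₁ = 0.582, p₀ = 0.448.
Under exogeneity alone the bounds on PN are max{0,(p₁−p₀)/p₁} ≤ PN ≤ min{1,(1−p₀)/p₁}.
  lower = (p₁ − p₀)/p₁ = 0.134 / 0.582 ≈ 0.2302
  upper = min{1, (1 − p₀)/p₁} = 0.552 / 0.582 ≈ 0.9485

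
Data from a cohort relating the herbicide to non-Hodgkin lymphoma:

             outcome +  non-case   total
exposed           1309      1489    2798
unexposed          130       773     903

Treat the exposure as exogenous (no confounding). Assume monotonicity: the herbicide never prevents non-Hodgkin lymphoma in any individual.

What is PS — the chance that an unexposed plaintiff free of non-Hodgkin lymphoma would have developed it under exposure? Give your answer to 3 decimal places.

p₁ = P(outcome | exposed) = 1309/2798 = 0.46783
p₀ = P(outcome | unexposed) = 130/903 = 0.14396
Under exogeneity and monotonicity, PS = (p₁ − p₀)/(1 − p₀).
PS = (0.46783 − 0.14396) / 0.85604 ≈ 0.3783

PS ≈ 0.378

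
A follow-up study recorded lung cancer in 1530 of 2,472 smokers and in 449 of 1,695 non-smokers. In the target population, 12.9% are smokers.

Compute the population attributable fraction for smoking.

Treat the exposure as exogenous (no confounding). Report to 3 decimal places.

PAF ≈ 0.147

p₁ = P(outcome | exposed) = 1530/2472 = 0.61893
p₀ = P(outcome | unexposed) = 449/1695 = 0.2649
Overall risk P(Y=1) = π·p₁ + (1−π)·p₀ = 0.129×0.61893 + 0.871×0.2649 = 0.31057.
Under exogeneity, PAF = [P(Y=1) − p₀] / P(Y=1).
PAF = (0.31057 − 0.2649) / 0.31057 ≈ 0.1471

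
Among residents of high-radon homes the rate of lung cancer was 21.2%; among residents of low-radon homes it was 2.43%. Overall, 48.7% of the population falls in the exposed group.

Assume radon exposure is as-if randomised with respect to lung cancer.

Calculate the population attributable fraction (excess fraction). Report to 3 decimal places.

PAF ≈ 0.790

p₁ = 0.212, p₀ = 0.0243.
Overall risk P(Y=1) = π·p₁ + (1−π)·p₀ = 0.487×0.212 + 0.513×0.0243 = 0.11571.
Under exogeneity, PAF = [P(Y=1) − p₀] / P(Y=1).
PAF = (0.11571 − 0.0243) / 0.11571 ≈ 0.7900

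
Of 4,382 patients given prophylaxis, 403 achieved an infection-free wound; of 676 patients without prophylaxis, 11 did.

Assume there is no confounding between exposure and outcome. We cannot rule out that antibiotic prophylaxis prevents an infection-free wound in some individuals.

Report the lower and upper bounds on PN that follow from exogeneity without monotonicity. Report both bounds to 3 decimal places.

p₁ = P(outcome | exposed) = 403/4382 = 0.091967
p₀ = P(outcome | unexposed) = 11/676 = 0.016272
Under exogeneity alone the bounds on PN are max{0,(p₁−p₀)/p₁} ≤ PN ≤ min{1,(1−p₀)/p₁}.
  lower = (p₁ − p₀)/p₁ = 0.075695 / 0.091967 ≈ 0.8231
  upper = min{1, (1 − p₀)/p₁} = 0.98373 / 0.091967 ≈ 10.6965 → capped at 1

0.823 ≤ PN ≤ 1.000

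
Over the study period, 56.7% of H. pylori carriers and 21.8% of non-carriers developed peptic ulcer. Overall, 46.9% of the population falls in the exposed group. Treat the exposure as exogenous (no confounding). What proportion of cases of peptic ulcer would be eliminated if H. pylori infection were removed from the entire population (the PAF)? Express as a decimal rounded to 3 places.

p₁ = 0.567, p₀ = 0.218.
Overall risk P(Y=1) = π·p₁ + (1−π)·p₀ = 0.469×0.567 + 0.531×0.218 = 0.38168.
Under exogeneity, PAF = [P(Y=1) − p₀] / P(Y=1).
PAF = (0.38168 − 0.218) / 0.38168 ≈ 0.4288

PAF ≈ 0.429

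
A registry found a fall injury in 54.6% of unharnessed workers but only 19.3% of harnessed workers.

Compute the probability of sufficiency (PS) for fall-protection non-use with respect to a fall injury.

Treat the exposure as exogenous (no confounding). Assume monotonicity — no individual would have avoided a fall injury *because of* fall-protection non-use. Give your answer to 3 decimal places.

PS ≈ 0.437

p₁ = 0.546, p₀ = 0.193.
Under exogeneity and monotonicity, PS = (p₁ − p₀) / (1 − p₀).
PS = (0.546 − 0.193) / (1 − 0.193) = 0.353 / 0.807 ≈ 0.4374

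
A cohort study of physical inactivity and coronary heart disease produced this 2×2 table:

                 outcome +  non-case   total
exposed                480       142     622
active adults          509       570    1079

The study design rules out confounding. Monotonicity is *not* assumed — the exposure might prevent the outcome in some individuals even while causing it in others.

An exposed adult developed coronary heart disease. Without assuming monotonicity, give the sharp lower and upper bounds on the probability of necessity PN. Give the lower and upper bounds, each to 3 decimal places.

p₁ = P(outcome | exposed) = 480/622 = 0.7717
p₀ = P(outcome | unexposed) = 509/1079 = 0.47173
Under exogeneity alone the bounds on PN are max{0,(p₁−p₀)/p₁} ≤ PN ≤ min{1,(1−p₀)/p₁}.
  lower = (p₁ − p₀)/p₁ = 0.29997 / 0.7717 ≈ 0.3887
  upper = min{1, (1 − p₀)/p₁} = 0.52827 / 0.7717 ≈ 0.6845

0.389 ≤ PN ≤ 0.685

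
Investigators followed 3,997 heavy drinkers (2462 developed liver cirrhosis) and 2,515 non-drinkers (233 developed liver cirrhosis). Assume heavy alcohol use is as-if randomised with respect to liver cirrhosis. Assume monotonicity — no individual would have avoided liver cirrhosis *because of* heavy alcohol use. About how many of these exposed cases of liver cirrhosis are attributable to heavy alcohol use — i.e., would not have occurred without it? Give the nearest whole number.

p₁ = P(outcome | exposed) = 2462/3997 = 0.61596
p₀ = P(outcome | unexposed) = 233/2515 = 0.092644
PN = (p₁ − p₀)/p₁ = (0.61596 − 0.092644) / 0.61596 ≈ 0.84959.
Attributable cases ≈ PN × (exposed cases) = 0.84959 × 2462 ≈ 2091.70.

about 2092 cases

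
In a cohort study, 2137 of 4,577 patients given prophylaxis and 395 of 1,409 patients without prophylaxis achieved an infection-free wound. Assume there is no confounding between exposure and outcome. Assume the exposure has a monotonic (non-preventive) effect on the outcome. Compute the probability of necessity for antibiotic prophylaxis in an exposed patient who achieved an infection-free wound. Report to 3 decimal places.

p₁ = P(outcome | exposed) = 2137/4577 = 0.4669
p₀ = P(outcome | unexposed) = 395/1409 = 0.28034
Under exogeneity and monotonicity, PN = (p₁ − p₀) / p₁.
PN = (0.4669 − 0.28034) / 0.4669 = 0.18656 / 0.4669 ≈ 0.3996

PN ≈ 0.400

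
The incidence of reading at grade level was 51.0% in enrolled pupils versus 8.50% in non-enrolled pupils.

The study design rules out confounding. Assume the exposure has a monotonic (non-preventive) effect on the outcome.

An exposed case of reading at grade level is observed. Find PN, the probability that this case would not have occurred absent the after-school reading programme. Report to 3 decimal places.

p₁ = 0.51, p₀ = 0.085.
Under exogeneity and monotonicity, PN = (p₁ − p₀) / p₁.
PN = (0.51 − 0.085) / 0.51 = 0.425 / 0.51 ≈ 0.8333

PN ≈ 0.833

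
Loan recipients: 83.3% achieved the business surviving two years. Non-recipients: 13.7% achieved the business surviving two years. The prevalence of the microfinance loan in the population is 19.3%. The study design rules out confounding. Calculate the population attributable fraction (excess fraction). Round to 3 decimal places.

p₁ = 0.833, p₀ = 0.137.
Overall risk P(Y=1) = π·p₁ + (1−π)·p₀ = 0.193×0.833 + 0.807×0.137 = 0.27133.
Under exogeneity, PAF = [P(Y=1) − p₀] / P(Y=1).
PAF = (0.27133 − 0.137) / 0.27133 ≈ 0.4951

PAF ≈ 0.495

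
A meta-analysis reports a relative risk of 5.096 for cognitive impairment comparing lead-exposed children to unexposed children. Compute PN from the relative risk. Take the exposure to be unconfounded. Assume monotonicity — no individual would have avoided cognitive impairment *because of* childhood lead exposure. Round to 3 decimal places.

PN ≈ 0.804

Under exogeneity and monotonicity, PN = (RR − 1) / RR = 1 − 1/RR.
PN = (5.096 − 1) / 5.096 = 4.096 / 5.096 ≈ 0.8038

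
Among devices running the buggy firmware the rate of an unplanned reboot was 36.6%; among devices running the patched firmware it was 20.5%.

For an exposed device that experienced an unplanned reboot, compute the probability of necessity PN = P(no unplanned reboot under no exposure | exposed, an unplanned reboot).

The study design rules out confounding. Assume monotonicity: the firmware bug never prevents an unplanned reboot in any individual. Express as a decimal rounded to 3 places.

PN ≈ 0.440

p₁ = 0.366, p₀ = 0.205.
Under exogeneity and monotonicity, PN = (p₁ − p₀) / p₁.
PN = (0.366 − 0.205) / 0.366 = 0.161 / 0.366 ≈ 0.4399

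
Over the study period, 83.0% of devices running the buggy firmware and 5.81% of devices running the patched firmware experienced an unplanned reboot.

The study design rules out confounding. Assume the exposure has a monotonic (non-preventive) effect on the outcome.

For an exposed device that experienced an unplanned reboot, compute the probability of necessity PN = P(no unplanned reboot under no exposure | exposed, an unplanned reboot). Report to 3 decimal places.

p₁ = 0.83, p₀ = 0.0581.
Under exogeneity and monotonicity, PN = (p₁ − p₀) / p₁.
PN = (0.83 − 0.0581) / 0.83 = 0.7719 / 0.83 ≈ 0.9300

PN ≈ 0.930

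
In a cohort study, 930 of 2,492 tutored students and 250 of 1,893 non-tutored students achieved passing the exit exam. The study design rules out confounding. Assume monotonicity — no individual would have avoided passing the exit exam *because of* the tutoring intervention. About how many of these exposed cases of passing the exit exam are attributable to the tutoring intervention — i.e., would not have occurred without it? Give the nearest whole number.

p₁ = P(outcome | exposed) = 930/2492 = 0.37319
p₀ = P(outcome | unexposed) = 250/1893 = 0.13207
PN = (p₁ − p₀)/p₁ = (0.37319 − 0.13207) / 0.37319 ≈ 0.64612.
Attributable cases ≈ PN × (exposed cases) = 0.64612 × 930 ≈ 600.89.

about 601 cases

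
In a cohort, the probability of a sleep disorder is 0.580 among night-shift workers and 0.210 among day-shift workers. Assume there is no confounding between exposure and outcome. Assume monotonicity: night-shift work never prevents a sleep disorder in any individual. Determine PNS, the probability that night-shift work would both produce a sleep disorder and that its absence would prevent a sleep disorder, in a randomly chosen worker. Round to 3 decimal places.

PNS ≈ 0.370

Let p₁ = 0.58, p₀ = 0.21.
Under exogeneity and monotonicity, PNS = p₁ − p₀.
PNS = 0.58 − 0.21 = 0.37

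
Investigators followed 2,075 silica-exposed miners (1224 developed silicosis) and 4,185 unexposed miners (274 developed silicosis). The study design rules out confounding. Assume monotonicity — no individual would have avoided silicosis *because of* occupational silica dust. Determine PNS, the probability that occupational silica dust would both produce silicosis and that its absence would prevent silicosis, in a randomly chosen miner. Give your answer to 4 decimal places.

p₁ = P(outcome | exposed) = 1224/2075 = 0.58988
p₀ = P(outcome | unexposed) = 274/4185 = 0.065472
Under exogeneity and monotonicity, PNS = p₁ − p₀.
PNS = 0.58988 − 0.065472 = 0.52441

PNS ≈ 0.5244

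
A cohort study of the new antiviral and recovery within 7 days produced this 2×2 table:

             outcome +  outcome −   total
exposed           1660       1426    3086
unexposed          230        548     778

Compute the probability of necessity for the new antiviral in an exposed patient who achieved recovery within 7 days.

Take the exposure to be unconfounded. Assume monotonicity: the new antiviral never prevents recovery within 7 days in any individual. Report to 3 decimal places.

PN ≈ 0.450

p₁ = P(outcome | exposed) = 1660/3086 = 0.53791
p₀ = P(outcome | unexposed) = 230/778 = 0.29563
Under exogeneity and monotonicity, PN = (p₁ − p₀)/p₁.
PN = (0.53791 − 0.29563) / 0.53791 ≈ 0.4504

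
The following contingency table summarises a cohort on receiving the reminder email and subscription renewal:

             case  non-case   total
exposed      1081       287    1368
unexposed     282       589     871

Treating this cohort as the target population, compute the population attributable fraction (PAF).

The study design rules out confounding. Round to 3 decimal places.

p₁ = P(outcome | exposed) = 1081/1368 = 0.7902
p₀ = P(outcome | unexposed) = 282/871 = 0.32377
Exposure prevalence π = 1368/2239 = 0.61099; overall risk P(Y=1) = 0.60875.
Under exogeneity, PAF = [P(Y=1) − p₀]/P(Y=1).
PAF = (0.60875 − 0.32377) / 0.60875 ≈ 0.4681

PAF ≈ 0.468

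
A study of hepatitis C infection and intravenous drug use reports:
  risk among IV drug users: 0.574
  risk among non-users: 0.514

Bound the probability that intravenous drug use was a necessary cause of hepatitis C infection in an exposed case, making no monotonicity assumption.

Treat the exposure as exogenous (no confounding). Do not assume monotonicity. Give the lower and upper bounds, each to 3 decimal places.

Let p₁ = 0.574, p₀ = 0.514.
Under exogeneity alone the bounds on PN are max{0,(p₁−p₀)/p₁} ≤ PN ≤ min{1,(1−p₀)/p₁}.
  lower = (p₁ − p₀)/p₁ = 0.06 / 0.574 ≈ 0.1045
  upper = min{1, (1 − p₀)/p₁} = 0.486 / 0.574 ≈ 0.8467

0.105 ≤ PN ≤ 0.847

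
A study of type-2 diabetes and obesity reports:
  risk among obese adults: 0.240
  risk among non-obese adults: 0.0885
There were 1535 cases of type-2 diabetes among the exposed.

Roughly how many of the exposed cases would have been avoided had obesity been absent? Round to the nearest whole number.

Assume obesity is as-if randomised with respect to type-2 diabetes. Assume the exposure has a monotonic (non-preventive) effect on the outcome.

Let p₁ = 0.24, p₀ = 0.0885.
PN = (p₁ − p₀)/p₁ = (0.24 − 0.0885) / 0.24 ≈ 0.63125.
Attributable cases ≈ PN × (exposed cases) = 0.63125 × 1535 ≈ 968.97.

about 969 cases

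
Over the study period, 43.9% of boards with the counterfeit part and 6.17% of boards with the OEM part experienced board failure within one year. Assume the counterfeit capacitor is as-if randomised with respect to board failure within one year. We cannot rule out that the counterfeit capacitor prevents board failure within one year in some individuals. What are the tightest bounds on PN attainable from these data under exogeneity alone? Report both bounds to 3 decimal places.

p₁ = 0.439, p₀ = 0.0617.
Under exogeneity alone the bounds on PN are max{0,(p₁−p₀)/p₁} ≤ PN ≤ min{1,(1−p₀)/p₁}.
  lower = (p₁ − p₀)/p₁ = 0.3773 / 0.439 ≈ 0.8595
  upper = min{1, (1 − p₀)/p₁} = 0.9383 / 0.439 ≈ 2.1374 → capped at 1

0.859 ≤ PN ≤ 1.000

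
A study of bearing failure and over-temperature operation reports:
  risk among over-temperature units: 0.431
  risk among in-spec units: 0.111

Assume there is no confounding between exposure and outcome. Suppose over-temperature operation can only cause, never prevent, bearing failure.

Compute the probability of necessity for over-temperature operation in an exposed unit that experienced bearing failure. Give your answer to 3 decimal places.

Let p₁ = 0.431, p₀ = 0.111.
Under exogeneity and monotonicity, PN = (p₁ − p₀) / p₁.
PN = (0.431 − 0.111) / 0.431 = 0.32 / 0.431 ≈ 0.7425

PN ≈ 0.742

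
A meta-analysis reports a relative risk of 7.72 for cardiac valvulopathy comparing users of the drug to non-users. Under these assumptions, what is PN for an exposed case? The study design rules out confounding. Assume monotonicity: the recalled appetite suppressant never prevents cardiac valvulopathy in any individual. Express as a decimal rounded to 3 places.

Under exogeneity and monotonicity, PN = (RR − 1) / RR = 1 − 1/RR.
PN = (7.72 − 1) / 7.72 = 6.72 / 7.72 ≈ 0.8705

PN ≈ 0.870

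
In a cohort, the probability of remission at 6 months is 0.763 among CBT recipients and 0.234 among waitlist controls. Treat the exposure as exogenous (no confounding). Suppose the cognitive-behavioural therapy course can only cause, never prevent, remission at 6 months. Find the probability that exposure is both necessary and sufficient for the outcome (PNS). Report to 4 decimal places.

Let p₁ = 0.763, p₀ = 0.234.
Under exogeneity and monotonicity, PNS = p₁ − p₀.
PNS = 0.763 − 0.234 = 0.529

PNS ≈ 0.5290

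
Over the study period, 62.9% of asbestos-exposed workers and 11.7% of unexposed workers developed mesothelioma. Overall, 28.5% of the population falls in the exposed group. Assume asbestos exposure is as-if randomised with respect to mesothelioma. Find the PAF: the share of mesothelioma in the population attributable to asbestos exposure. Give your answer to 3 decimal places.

p₁ = 0.629, p₀ = 0.117.
Overall risk P(Y=1) = π·p₁ + (1−π)·p₀ = 0.285×0.629 + 0.715×0.117 = 0.26292.
Under exogeneity, PAF = [P(Y=1) − p₀] / P(Y=1).
PAF = (0.26292 − 0.117) / 0.26292 ≈ 0.5550

PAF ≈ 0.555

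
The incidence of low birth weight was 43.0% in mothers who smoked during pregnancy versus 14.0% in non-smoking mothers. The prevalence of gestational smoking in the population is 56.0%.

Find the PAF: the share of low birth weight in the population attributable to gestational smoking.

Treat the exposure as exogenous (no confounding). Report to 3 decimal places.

p₁ = 0.43, p₀ = 0.14.
Overall risk P(Y=1) = π·p₁ + (1−π)·p₀ = 0.56×0.43 + 0.44×0.14 = 0.3024.
Under exogeneity, PAF = [P(Y=1) − p₀] / P(Y=1).
PAF = (0.3024 − 0.14) / 0.3024 ≈ 0.5370

PAF ≈ 0.537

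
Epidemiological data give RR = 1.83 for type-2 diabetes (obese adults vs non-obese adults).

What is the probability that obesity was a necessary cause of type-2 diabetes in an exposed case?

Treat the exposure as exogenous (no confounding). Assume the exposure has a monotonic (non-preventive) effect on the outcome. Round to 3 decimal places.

Under exogeneity and monotonicity, PN = (RR − 1) / RR = 1 − 1/RR.
PN = (1.83 − 1) / 1.83 = 0.83 / 1.83 ≈ 0.4536

PN ≈ 0.454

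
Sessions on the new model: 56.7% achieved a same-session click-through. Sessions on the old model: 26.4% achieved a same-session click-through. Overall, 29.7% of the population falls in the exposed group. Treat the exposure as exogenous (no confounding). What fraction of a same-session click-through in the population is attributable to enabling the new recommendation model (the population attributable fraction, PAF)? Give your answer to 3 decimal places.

PAF ≈ 0.254

p₁ = 0.567, p₀ = 0.264.
Overall risk P(Y=1) = π·p₁ + (1−π)·p₀ = 0.297×0.567 + 0.703×0.264 = 0.35399.
Under exogeneity, PAF = [P(Y=1) − p₀] / P(Y=1).
PAF = (0.35399 − 0.264) / 0.35399 ≈ 0.2542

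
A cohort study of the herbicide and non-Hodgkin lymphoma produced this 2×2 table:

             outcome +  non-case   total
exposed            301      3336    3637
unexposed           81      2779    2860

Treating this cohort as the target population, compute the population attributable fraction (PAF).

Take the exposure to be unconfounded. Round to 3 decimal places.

p₁ = P(outcome | exposed) = 301/3637 = 0.082761
p₀ = P(outcome | unexposed) = 81/2860 = 0.028322
Exposure prevalence π = 3637/6497 = 0.5598; overall risk P(Y=1) = 0.058796.
Under exogeneity, PAF = [P(Y=1) − p₀]/P(Y=1).
PAF = (0.058796 − 0.028322) / 0.058796 ≈ 0.5183

PAF ≈ 0.518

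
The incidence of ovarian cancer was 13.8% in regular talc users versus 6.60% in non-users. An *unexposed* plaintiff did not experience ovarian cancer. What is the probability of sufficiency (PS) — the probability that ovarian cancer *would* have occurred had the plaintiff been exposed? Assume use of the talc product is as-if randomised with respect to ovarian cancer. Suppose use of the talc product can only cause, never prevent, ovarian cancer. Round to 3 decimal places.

p₁ = 0.138, p₀ = 0.066.
Under exogeneity and monotonicity, PS = (p₁ − p₀) / (1 − p₀).
PS = (0.138 − 0.066) / (1 − 0.066) = 0.072 / 0.934 ≈ 0.0771

PS ≈ 0.077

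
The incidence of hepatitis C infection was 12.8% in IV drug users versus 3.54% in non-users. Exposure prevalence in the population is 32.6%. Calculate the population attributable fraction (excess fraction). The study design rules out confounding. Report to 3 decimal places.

p₁ = 0.128, p₀ = 0.0354.
Overall risk P(Y=1) = π·p₁ + (1−π)·p₀ = 0.326×0.128 + 0.674×0.0354 = 0.065588.
Under exogeneity, PAF = [P(Y=1) − p₀] / P(Y=1).
PAF = (0.065588 − 0.0354) / 0.065588 ≈ 0.4603

PAF ≈ 0.460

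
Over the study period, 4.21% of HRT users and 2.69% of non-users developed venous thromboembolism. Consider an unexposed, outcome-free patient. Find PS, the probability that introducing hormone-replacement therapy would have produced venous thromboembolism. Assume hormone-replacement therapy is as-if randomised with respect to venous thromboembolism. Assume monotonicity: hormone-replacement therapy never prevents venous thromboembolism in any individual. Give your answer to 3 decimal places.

PS ≈ 0.016

p₁ = 0.0421, p₀ = 0.0269.
Under exogeneity and monotonicity, PS = (p₁ − p₀) / (1 − p₀).
PS = (0.0421 − 0.0269) / (1 − 0.0269) = 0.0152 / 0.9731 ≈ 0.0156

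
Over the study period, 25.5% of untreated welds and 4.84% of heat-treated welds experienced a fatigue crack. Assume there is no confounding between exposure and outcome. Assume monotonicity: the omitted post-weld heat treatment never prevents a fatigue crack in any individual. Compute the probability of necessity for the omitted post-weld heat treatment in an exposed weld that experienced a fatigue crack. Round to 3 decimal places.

p₁ = 0.255, p₀ = 0.0484.
Under exogeneity and monotonicity, PN = (p₁ − p₀) / p₁.
PN = (0.255 − 0.0484) / 0.255 = 0.2066 / 0.255 ≈ 0.8102

PN ≈ 0.810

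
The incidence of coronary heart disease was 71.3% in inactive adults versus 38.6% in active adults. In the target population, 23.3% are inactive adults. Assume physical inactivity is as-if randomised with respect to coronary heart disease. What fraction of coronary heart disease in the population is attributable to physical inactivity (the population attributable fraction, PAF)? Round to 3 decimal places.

PAF ≈ 0.165

p₁ = 0.713, p₀ = 0.386.
Overall risk P(Y=1) = π·p₁ + (1−π)·p₀ = 0.233×0.713 + 0.767×0.386 = 0.46219.
Under exogeneity, PAF = [P(Y=1) − p₀] / P(Y=1).
PAF = (0.46219 − 0.386) / 0.46219 ≈ 0.1648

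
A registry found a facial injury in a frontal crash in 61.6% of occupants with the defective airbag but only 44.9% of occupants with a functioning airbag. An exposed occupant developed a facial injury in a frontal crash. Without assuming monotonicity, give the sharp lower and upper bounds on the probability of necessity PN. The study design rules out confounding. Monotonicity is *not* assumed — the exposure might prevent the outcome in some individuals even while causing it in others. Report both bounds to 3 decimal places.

0.271 ≤ PN ≤ 0.894

p₁ = 0.616, p₀ = 0.449.
Under exogeneity alone the bounds on PN are max{0,(p₁−p₀)/p₁} ≤ PN ≤ min{1,(1−p₀)/p₁}.
  lower = (p₁ − p₀)/p₁ = 0.167 / 0.616 ≈ 0.2711
  upper = min{1, (1 − p₀)/p₁} = 0.551 / 0.616 ≈ 0.8945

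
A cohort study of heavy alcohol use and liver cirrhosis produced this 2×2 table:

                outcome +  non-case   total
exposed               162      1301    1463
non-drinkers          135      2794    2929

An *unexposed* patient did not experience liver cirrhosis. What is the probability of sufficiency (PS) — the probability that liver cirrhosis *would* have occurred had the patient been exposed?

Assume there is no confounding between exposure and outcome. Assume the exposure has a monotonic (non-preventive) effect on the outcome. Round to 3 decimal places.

PS ≈ 0.068

p₁ = P(outcome | exposed) = 162/1463 = 0.11073
p₀ = P(outcome | unexposed) = 135/2929 = 0.046091
Under exogeneity and monotonicity, PS = (p₁ − p₀) / (1 − p₀).
PS = (0.11073 − 0.046091) / (1 − 0.046091) = 0.064641 / 0.95391 ≈ 0.0678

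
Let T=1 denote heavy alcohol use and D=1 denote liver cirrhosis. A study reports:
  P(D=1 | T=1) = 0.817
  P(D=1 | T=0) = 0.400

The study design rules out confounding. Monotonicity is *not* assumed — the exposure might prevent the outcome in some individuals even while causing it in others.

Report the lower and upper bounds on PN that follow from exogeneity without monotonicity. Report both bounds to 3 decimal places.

0.510 ≤ PN ≤ 0.734

Let p₁ = 0.817, p₀ = 0.4.
Under exogeneity alone the bounds on PN are max{0,(p₁−p₀)/p₁} ≤ PN ≤ min{1,(1−p₀)/p₁}.
  lower = (p₁ − p₀)/p₁ = 0.417 / 0.817 ≈ 0.5104
  upper = min{1, (1 − p₀)/p₁} = 0.6 / 0.817 ≈ 0.7344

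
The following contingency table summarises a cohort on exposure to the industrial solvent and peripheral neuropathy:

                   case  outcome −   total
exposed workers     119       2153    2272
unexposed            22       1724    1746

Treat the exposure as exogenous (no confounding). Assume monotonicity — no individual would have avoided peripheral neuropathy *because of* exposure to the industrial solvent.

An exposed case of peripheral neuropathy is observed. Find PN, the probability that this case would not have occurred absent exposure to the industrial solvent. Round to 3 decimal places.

p₁ = P(outcome | exposed) = 119/2272 = 0.052377
p₀ = P(outcome | unexposed) = 22/1746 = 0.0126
Under exogeneity and monotonicity, PN = (p₁ − p₀)/p₁.
PN = (0.052377 − 0.0126) / 0.052377 ≈ 0.7594

PN ≈ 0.759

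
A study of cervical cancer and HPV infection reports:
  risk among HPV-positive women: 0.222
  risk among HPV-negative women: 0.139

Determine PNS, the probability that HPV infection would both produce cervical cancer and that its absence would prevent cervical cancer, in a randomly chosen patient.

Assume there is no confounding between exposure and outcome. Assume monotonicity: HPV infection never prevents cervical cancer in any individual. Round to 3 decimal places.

PNS ≈ 0.083

Let p₁ = 0.222, p₀ = 0.139.
Under exogeneity and monotonicity, PNS = p₁ − p₀.
PNS = 0.222 − 0.139 = 0.083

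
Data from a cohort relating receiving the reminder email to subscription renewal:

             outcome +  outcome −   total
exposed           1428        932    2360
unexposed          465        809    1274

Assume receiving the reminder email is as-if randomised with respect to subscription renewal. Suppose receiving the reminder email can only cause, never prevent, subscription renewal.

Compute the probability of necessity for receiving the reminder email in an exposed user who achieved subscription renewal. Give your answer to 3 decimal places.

p₁ = P(outcome | exposed) = 1428/2360 = 0.60508
p₀ = P(outcome | unexposed) = 465/1274 = 0.36499
Under exogeneity and monotonicity, PN = (p₁ − p₀) / p₁.
PN = (0.60508 − 0.36499) / 0.60508 = 0.24009 / 0.60508 ≈ 0.3968

PN ≈ 0.397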